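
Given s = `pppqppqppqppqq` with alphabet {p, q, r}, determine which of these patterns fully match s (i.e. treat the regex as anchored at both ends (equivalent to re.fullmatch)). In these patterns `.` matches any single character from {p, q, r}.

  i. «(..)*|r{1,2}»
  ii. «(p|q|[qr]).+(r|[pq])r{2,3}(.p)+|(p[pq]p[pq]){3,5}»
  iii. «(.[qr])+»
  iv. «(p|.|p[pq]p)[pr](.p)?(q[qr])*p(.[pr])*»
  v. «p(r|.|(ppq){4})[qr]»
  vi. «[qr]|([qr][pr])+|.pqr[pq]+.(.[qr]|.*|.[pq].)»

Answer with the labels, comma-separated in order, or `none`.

i → match
ii → no match
iii → no match
iv → no match
v → match
vi → no match

i, v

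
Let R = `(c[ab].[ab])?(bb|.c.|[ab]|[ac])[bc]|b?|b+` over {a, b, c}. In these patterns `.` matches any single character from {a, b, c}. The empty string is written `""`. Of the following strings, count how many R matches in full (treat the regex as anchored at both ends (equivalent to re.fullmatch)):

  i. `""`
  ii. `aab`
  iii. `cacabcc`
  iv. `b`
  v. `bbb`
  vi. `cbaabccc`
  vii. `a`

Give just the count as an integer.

4

i → match
ii → no match
iii → no match
iv → match
v → match
vi → match
vii → no match
Total matched: 4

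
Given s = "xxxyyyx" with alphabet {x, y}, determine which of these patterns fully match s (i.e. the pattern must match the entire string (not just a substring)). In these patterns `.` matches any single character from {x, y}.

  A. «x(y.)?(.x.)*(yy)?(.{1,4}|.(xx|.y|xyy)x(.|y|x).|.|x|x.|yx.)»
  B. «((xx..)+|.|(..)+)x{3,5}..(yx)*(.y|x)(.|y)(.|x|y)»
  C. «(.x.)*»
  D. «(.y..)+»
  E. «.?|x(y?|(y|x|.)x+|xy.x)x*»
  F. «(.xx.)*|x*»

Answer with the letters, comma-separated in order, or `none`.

A → match
B → no match
C → no match
D → no match
E → no match
F → no match

A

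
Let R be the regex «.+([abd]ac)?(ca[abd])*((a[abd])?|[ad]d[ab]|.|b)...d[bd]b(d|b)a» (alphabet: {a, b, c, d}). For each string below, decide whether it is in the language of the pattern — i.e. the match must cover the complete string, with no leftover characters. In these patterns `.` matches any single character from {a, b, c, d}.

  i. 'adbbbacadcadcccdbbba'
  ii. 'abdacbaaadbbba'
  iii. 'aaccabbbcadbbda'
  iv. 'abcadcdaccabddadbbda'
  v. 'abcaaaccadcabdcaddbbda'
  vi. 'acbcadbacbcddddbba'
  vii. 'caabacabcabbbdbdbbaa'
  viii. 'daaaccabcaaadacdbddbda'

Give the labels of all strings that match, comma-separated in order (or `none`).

i → match
ii → match
iii → match
iv → match
v → match
vi → match
vii → no match
viii → match

i, ii, iii, iv, v, vi, viii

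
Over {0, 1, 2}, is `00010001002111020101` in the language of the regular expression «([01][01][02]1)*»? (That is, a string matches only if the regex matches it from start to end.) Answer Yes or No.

No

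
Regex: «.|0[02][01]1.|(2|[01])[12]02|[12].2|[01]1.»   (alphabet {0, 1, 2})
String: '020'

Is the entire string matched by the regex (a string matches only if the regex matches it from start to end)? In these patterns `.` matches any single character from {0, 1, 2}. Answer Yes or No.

No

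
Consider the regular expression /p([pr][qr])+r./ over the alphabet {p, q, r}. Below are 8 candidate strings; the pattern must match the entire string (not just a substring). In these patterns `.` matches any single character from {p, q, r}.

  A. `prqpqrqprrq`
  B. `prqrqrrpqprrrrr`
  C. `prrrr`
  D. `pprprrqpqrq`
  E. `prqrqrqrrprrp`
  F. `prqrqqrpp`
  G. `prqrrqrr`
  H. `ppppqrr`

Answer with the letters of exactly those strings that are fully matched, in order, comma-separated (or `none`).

A, B, C, D, E

A. `prqpqrqprrq` → match
B → match
C. `prrrr` → match
D. `pprprrqpqrq` → match
E → match
F. `prqrqqrpp` → no match
G. `prqrrqrr` → no match
H. `ppppqrr` → no match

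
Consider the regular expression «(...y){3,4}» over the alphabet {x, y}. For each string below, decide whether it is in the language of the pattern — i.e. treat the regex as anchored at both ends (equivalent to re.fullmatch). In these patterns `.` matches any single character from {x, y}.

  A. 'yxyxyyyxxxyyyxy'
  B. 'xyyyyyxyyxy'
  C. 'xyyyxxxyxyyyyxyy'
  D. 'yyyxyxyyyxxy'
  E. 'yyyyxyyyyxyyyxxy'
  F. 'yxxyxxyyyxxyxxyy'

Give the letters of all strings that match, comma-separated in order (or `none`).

C, E, F

A → no match
B → no match
C → match
D → no match
E → match
F → match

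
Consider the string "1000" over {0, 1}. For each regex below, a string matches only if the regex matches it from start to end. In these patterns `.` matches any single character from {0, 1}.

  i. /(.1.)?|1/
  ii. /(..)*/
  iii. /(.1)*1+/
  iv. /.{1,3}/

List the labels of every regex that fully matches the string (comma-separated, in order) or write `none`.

ii

i → no match
ii → match
iii → no match — must end with "1"
iv → no match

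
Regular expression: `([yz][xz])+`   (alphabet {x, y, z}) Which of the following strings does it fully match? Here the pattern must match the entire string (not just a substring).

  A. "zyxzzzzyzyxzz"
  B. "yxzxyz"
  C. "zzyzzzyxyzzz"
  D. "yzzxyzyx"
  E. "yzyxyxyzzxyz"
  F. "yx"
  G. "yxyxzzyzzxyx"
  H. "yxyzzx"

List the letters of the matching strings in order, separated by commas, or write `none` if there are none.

A → no match
B → match
C → match
D → match
E → match
F → match
G → match
H → match

B, C, D, E, F, G, H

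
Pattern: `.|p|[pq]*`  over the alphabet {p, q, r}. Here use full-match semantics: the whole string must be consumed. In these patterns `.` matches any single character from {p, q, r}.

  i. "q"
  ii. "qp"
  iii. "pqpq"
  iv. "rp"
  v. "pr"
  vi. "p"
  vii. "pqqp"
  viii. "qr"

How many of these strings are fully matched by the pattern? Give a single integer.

5

i → match
ii → match
iii → match
iv → no match
v → no match
vi → match
vii → match
viii → no match
Total matched: 5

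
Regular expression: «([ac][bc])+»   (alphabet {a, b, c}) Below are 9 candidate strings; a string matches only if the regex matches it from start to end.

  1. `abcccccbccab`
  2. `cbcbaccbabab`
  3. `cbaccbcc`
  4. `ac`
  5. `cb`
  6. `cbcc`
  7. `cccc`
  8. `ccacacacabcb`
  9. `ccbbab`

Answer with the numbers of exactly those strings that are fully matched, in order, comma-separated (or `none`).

1. `abcccccbccab` → match
2. `cbcbaccbabab` → match
3. `cbaccbcc` → match
4. `ac` → match
5. `cb` → match
6. `cbcc` → match
7. `cccc` → match
8. `ccacacacabcb` → match
9. `ccbbab` → no match

1, 2, 3, 4, 5, 6, 7, 8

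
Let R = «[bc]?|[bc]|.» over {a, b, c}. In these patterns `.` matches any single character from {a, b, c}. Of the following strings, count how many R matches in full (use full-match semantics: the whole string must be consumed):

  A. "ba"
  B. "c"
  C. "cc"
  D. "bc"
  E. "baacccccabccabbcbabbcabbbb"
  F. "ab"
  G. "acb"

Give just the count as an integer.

1

A. "ba" → no match
B. "c" → match
C. "cc" → no match
D. "bc" → no match
E → no match
F. "ab" → no match
G. "acb" → no match
Total matched: 1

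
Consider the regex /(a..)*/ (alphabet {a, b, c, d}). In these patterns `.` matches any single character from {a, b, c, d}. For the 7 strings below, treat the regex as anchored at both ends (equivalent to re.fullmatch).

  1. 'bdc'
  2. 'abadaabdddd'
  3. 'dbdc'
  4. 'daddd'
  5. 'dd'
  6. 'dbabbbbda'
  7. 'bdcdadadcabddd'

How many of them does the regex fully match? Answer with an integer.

1 → no match
2 → no match
3 → no match
4 → no match
5 → no match
6 → no match
7 → no match
Total matched: 0

0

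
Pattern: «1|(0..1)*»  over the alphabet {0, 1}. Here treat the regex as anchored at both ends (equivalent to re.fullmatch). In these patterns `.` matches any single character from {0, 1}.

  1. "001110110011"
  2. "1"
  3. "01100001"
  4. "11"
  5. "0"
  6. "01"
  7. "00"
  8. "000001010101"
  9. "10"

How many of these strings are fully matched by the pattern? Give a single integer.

1

1 → no match
2 → match
3 → no match
4 → no match
5 → no match
6 → no match
7 → no match
8 → no match
9 → no match
Total matched: 1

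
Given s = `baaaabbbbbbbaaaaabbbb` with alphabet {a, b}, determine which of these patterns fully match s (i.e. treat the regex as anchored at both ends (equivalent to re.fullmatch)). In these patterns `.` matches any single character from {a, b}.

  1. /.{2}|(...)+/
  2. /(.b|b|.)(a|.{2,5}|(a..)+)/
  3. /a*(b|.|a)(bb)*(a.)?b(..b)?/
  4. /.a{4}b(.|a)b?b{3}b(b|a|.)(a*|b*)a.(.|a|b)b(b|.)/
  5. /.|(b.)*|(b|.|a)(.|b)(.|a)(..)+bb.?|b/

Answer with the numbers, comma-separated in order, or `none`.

1 → match
2 → no match
3 → no match
4 → match
5 → match

1, 4, 5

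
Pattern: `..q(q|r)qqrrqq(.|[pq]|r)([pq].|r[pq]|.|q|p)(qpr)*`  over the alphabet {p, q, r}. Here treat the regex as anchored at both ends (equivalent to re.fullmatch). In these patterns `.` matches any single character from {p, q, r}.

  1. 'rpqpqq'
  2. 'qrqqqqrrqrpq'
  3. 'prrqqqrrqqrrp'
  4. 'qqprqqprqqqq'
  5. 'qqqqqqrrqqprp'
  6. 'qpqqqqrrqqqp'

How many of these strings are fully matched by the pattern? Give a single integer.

2

1 → no match
2 → no match
3 → no match
4 → no match
5 → match
6 → match
Total matched: 2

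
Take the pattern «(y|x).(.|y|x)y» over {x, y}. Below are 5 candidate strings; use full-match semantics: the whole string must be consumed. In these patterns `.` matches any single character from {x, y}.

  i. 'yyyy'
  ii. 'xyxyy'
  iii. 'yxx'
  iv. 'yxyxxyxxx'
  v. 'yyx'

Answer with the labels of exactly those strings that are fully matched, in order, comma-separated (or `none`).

i → match
ii → no match
iii → no match — must end with 'y'
iv → no match — must end with 'y'
v → no match — must end with 'y'

i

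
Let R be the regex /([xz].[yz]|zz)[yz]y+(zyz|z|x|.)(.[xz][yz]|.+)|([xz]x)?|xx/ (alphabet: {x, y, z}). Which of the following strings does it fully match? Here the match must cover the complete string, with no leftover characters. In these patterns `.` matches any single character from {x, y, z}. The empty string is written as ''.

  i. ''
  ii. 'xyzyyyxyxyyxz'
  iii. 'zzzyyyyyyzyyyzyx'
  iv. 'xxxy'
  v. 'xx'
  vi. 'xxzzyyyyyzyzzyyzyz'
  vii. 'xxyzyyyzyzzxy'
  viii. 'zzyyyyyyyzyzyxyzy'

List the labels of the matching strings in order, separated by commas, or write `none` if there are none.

i, ii, iii, v, vi, vii, viii

i → match
ii → match
iii → match
iv → no match
v → match
vi → match
vii → match
viii → match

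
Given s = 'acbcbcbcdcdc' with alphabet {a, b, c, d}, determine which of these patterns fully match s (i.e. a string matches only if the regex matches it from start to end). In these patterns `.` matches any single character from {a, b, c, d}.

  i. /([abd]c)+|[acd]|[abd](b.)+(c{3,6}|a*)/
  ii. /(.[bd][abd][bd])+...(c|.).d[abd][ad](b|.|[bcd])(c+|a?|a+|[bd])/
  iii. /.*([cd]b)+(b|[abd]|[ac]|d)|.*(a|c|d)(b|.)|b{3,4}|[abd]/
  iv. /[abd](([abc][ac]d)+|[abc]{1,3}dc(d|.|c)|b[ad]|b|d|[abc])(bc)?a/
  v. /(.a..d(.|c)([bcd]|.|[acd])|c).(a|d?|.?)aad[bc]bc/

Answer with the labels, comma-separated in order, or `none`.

i → match
ii → no match
iii → match
iv → no match — must end with 'a'
v → no match — must end with 'bc'

i, iii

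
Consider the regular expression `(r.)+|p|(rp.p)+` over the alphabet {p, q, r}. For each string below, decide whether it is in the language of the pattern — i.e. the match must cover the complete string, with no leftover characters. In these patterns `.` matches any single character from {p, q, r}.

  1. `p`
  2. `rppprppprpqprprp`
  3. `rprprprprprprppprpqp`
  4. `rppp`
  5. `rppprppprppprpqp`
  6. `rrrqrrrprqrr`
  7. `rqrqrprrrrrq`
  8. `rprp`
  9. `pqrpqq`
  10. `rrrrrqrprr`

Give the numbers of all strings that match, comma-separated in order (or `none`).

1, 2, 3, 4, 5, 6, 7, 8, 10

1. `p` → match
2 → match
3 → match
4. `rppp` → match
5 → match
6. `rrrqrrrprqrr` → match
7. `rqrqrprrrrrq` → match
8. `rprp` → match
9. `pqrpqq` → no match
10. `rrrrrqrprr` → match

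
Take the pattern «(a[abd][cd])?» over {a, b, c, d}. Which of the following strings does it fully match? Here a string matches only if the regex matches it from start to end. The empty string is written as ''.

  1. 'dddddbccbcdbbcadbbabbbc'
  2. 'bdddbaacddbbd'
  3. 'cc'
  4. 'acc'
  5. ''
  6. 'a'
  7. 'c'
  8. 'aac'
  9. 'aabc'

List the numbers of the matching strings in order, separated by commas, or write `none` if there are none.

1 → no match
2 → no match
3 → no match
4 → no match
5 → match
6 → no match
7 → no match
8 → match
9 → no match

5, 8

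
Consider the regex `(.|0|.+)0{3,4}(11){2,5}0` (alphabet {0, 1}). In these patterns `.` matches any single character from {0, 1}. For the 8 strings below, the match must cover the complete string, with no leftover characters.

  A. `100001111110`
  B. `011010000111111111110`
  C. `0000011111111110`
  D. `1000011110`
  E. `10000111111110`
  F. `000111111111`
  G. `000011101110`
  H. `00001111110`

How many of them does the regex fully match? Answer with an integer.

5

A → match
B → no match
C → match
D → match
E → match
F → no match — must end with `110`
G → no match
H → match
Total matched: 5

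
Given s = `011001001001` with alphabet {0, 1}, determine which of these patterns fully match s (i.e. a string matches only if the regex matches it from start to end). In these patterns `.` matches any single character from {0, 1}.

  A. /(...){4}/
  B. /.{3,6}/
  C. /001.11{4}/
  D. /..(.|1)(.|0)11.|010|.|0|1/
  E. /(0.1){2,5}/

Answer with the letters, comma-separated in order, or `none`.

A → match
B → no match
C → no match — must start with `001`
D → no match
E → match

A, E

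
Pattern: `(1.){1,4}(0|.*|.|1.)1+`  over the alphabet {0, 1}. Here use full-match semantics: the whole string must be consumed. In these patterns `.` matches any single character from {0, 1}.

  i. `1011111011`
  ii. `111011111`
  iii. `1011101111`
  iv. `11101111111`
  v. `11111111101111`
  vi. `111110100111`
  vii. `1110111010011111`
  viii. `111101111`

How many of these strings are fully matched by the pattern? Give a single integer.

i → match
ii → match
iii → match
iv → match
v → match
vi → match
vii → match
viii → match
Total matched: 8

8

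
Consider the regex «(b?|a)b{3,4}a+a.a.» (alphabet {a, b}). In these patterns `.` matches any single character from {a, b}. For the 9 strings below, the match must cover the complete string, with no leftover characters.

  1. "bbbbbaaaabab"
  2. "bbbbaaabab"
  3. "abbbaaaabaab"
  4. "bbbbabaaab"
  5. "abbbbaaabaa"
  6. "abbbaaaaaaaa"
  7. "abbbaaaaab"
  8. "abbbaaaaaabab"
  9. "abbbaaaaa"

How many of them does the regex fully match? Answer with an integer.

1 → match
2 → match
3 → no match
4 → no match
5 → match
6 → match
7 → match
8 → match
9 → match
Total matched: 7

7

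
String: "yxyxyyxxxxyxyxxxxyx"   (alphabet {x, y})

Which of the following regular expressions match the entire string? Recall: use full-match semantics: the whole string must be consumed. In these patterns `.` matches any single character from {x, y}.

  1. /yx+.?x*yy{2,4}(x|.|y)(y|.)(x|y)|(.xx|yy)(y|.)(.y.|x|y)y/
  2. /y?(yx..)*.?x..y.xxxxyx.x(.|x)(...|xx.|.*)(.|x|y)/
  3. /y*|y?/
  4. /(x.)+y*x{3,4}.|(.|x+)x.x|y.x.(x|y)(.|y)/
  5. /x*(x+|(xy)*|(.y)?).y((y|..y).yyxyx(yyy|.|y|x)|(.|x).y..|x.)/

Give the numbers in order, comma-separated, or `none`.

2

1 → no match
2 → match
3 → no match
4 → no match
5 → no match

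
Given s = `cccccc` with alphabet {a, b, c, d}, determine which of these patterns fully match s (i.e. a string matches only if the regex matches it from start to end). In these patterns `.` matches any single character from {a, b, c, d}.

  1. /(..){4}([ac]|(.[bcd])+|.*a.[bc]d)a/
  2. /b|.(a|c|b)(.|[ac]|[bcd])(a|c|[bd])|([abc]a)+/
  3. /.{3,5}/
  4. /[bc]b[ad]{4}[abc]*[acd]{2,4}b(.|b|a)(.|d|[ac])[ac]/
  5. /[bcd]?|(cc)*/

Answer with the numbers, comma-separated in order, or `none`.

5

1 → no match — must end with `a`
2 → no match
3 → no match
4 → no match
5 → match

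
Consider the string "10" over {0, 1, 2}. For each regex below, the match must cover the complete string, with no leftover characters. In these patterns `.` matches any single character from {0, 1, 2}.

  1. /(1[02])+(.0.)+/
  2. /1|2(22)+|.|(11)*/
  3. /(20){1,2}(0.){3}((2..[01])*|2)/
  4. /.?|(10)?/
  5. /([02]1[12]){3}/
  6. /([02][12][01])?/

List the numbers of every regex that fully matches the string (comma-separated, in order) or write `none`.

1 → no match
2 → no match
3 → no match — must start with "20"
4 → match
5 → no match
6 → no match

4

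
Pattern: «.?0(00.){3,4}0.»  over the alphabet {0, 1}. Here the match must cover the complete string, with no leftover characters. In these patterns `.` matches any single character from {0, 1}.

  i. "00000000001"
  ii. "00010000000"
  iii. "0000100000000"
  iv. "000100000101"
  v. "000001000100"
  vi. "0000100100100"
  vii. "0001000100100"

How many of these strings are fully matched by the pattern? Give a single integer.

i → no match
ii → no match
iii → match
iv → match
v → no match
vi → match
vii → no match
Total matched: 3

3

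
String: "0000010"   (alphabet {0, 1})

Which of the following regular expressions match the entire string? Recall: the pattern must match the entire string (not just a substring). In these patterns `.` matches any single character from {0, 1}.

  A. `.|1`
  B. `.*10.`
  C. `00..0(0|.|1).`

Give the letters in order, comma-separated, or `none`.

C

A → no match
B → no match
C → match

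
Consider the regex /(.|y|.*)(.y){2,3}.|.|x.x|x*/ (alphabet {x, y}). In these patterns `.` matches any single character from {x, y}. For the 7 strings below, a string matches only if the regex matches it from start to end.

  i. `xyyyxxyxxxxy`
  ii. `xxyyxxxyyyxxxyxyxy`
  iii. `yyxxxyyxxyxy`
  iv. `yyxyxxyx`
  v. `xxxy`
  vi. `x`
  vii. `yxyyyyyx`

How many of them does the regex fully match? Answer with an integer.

i → no match
ii → no match
iii → no match
iv → no match
v → no match
vi → match
vii → match
Total matched: 2

2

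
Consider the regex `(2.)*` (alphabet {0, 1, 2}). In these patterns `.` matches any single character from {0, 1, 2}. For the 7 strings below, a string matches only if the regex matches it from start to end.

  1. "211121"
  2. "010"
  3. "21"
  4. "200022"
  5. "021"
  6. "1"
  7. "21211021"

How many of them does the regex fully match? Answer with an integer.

1

1 → no match
2 → no match
3 → match
4 → no match
5 → no match
6 → no match
7 → no match
Total matched: 1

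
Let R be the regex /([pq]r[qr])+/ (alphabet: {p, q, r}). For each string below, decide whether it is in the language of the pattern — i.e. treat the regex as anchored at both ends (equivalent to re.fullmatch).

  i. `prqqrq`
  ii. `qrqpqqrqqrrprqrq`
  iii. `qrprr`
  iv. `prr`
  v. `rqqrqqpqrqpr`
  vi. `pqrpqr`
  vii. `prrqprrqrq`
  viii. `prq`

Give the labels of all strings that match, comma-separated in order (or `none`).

i → match
ii → no match
iii → no match
iv → match
v → no match
vi → no match
vii → no match
viii → match

i, iv, viii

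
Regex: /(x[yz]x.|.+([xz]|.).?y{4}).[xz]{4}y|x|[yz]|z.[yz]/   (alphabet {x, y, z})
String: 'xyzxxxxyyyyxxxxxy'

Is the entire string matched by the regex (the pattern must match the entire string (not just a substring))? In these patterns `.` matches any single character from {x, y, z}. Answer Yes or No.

Yes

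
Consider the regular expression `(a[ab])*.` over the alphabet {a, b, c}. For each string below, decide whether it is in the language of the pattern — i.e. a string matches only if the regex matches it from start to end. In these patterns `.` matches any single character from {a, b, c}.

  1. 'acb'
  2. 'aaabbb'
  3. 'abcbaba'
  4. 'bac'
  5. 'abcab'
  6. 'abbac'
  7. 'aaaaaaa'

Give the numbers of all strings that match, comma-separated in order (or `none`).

7

1 → no match
2 → no match
3 → no match
4 → no match
5 → no match
6 → no match
7 → match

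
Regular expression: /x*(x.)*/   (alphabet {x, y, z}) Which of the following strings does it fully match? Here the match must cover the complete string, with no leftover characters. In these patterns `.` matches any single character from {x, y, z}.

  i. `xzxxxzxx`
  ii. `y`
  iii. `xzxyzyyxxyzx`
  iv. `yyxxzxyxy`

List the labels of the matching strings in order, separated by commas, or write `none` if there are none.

i → match
ii → no match
iii → no match
iv → no match

i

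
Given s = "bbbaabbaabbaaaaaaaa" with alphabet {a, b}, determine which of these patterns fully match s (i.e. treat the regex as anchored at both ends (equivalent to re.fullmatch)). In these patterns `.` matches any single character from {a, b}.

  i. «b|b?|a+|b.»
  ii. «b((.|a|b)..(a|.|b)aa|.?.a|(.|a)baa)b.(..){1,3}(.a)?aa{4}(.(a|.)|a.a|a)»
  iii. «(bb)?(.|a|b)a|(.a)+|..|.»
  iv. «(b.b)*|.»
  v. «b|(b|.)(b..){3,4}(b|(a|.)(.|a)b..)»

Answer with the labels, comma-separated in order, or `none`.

i → no match
ii → match
iii → no match
iv → no match
v → no match

ii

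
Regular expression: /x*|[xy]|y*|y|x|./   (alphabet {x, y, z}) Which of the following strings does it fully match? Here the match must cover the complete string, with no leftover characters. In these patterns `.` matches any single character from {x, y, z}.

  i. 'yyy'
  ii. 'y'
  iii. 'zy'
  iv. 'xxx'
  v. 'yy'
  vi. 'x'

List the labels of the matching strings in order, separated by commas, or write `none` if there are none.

i, ii, iv, v, vi

i → match
ii → match
iii → no match
iv → match
v → match
vi → match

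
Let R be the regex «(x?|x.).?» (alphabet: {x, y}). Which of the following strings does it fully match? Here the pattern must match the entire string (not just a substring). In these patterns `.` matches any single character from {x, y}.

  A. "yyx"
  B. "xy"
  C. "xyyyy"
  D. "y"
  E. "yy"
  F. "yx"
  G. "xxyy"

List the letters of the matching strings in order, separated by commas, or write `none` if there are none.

B, D

A → no match
B → match
C → no match
D → match
E → no match
F → no match
G → no match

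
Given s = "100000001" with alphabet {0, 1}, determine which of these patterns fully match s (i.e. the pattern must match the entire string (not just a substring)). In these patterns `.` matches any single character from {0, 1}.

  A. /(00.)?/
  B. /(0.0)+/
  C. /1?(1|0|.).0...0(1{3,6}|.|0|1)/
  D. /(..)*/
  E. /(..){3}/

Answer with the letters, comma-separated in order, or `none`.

A → no match
B → no match — must start with "0"
C → match
D → no match
E → no match

C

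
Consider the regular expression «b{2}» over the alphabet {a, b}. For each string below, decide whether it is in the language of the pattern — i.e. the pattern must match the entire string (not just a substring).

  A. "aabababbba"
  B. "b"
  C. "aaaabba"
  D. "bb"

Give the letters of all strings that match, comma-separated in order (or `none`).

D

A → no match — must start with "b"
B → no match
C → no match — must start with "b"
D → match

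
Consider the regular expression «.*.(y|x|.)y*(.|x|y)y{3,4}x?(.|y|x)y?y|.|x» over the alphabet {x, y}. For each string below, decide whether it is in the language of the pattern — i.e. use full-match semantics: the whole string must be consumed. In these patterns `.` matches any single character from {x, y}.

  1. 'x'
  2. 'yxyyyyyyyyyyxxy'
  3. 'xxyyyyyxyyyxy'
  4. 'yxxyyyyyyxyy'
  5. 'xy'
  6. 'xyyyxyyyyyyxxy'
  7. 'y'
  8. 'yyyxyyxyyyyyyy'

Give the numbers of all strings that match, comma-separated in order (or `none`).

1 → match
2 → match
3 → match
4 → match
5 → no match
6 → match
7 → match
8 → match

1, 2, 3, 4, 6, 7, 8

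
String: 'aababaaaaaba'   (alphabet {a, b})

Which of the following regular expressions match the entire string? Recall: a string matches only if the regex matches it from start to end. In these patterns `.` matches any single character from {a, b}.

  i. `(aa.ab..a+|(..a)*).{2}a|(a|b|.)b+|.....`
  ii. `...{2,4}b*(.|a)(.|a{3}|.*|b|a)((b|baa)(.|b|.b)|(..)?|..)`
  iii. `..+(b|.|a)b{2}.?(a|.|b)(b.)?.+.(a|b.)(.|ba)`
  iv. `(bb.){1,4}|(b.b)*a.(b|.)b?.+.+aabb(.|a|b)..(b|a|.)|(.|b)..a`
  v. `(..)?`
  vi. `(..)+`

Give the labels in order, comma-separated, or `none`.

i, ii, vi

i → match
ii → match
iii → no match
iv → no match
v → no match
vi → match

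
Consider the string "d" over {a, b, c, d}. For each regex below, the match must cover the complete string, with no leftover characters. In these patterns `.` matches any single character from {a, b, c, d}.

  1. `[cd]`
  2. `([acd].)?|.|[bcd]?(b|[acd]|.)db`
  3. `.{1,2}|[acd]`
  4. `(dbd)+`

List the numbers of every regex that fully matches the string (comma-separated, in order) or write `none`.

1 → match
2 → match
3 → match
4 → no match — must start with "dbd"

1, 2, 3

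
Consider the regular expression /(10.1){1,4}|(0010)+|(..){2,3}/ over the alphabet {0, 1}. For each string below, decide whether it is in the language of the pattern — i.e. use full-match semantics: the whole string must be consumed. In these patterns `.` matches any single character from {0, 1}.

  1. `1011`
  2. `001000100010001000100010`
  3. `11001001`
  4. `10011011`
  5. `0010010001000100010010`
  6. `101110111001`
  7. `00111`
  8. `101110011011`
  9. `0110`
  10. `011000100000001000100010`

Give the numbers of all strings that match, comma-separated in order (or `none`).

1 → match
2 → match
3 → no match
4 → match
5 → no match
6 → match
7 → no match
8 → match
9 → match
10 → no match

1, 2, 4, 6, 8, 9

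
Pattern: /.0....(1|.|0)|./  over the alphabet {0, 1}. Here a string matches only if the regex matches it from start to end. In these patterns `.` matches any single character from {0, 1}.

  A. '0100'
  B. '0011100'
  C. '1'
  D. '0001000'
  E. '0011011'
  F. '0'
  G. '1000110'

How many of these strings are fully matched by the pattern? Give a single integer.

A. '0100' → no match
B. '0011100' → match
C. '1' → match
D. '0001000' → match
E. '0011011' → match
F. '0' → match
G. '1000110' → match
Total matched: 6

6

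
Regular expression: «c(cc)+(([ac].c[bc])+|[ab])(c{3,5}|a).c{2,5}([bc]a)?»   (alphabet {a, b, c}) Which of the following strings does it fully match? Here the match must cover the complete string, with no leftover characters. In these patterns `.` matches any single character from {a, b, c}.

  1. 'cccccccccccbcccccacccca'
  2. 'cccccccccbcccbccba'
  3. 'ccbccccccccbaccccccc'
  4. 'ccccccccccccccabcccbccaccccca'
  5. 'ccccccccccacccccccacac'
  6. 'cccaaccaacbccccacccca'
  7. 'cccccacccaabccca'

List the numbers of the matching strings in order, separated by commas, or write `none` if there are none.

1 → match
2 → match
3 → no match — must start with 'ccc'
4 → no match
5 → no match
6 → match
7 → no match

1, 2, 6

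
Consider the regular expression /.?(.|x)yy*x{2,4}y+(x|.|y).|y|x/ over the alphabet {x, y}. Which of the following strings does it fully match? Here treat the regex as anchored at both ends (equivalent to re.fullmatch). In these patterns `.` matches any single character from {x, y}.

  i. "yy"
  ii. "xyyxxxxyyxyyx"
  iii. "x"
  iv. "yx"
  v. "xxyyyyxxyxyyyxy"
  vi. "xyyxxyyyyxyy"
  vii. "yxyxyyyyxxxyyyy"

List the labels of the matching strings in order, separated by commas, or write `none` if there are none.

i → no match
ii → no match
iii → match
iv → no match
v → no match
vi → no match
vii → no match

iii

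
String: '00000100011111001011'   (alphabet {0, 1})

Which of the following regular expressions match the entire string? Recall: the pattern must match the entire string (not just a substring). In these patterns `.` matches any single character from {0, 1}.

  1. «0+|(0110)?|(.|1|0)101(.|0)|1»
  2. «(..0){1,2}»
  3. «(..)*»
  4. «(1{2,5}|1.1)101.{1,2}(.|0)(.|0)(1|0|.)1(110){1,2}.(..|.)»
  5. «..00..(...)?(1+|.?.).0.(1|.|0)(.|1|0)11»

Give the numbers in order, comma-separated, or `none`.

3, 5

1 → no match
2 → no match — must end with '0'
3 → match
4 → no match — must start with '1'
5 → match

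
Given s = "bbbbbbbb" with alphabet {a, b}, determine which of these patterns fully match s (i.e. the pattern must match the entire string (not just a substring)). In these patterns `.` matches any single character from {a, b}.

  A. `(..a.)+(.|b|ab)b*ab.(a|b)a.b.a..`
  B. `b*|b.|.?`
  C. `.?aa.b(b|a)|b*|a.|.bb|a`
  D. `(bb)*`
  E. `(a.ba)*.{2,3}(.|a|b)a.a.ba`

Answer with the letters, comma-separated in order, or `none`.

B, C, D

A → no match
B → match
C → match
D → match
E → no match — must end with "ba"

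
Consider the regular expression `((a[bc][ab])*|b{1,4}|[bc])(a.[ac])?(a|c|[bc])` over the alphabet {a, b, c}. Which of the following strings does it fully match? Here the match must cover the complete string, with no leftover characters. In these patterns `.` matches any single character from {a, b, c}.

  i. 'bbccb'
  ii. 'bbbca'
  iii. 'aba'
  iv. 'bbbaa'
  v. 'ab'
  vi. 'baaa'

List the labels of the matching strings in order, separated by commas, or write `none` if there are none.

i → no match
ii → no match
iii → no match
iv → no match
v → no match
vi → no match

none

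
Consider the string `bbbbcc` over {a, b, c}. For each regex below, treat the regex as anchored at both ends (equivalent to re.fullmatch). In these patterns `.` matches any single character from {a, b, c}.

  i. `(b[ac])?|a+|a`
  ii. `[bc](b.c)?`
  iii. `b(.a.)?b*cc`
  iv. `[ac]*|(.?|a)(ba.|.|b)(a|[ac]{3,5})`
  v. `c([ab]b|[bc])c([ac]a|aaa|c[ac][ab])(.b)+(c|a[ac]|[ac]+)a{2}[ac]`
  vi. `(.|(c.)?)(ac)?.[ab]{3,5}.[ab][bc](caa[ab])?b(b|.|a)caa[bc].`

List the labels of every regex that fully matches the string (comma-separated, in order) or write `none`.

i → no match
ii → no match
iii → match
iv → no match
v → no match — must start with `c`
vi → no match

iii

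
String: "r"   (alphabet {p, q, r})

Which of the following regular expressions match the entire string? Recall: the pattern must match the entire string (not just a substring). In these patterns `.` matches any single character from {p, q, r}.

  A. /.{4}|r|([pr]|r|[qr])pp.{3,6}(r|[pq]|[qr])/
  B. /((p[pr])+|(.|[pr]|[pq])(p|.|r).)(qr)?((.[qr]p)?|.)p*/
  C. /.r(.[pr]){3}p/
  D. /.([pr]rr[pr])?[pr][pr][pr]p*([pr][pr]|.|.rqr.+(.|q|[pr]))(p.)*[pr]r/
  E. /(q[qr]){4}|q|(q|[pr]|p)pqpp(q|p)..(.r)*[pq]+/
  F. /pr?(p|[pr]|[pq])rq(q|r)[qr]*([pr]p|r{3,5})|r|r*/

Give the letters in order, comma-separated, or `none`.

A → match
B → no match
C → no match — must end with "p"
D → no match
E → no match
F → match

A, F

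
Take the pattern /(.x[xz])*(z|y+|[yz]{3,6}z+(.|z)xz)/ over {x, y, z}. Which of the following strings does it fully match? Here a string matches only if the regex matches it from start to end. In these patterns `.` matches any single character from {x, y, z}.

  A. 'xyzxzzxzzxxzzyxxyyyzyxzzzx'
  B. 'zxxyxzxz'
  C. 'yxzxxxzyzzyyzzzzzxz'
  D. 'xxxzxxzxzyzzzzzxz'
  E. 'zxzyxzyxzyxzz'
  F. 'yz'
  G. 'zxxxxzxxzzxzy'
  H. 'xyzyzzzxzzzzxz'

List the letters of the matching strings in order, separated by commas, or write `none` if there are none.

A → no match
B. 'zxxyxzxz' → no match
C → match
D → match
E → match
F. 'yz' → no match
G → match
H → no match

C, D, E, G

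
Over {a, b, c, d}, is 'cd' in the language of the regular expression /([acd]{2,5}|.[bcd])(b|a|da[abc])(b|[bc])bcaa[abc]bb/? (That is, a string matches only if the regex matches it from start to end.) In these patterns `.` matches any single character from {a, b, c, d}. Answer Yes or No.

Every match must end with 'bb', but 'cd' does not.

No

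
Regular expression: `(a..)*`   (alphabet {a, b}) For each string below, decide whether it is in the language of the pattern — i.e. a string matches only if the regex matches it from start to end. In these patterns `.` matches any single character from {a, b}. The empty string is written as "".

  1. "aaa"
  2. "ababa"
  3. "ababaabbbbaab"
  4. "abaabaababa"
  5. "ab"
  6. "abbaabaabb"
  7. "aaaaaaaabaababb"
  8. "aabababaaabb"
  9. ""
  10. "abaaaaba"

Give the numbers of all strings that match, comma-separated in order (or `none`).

1, 7, 9

1 → match
2 → no match
3 → no match
4 → no match
5 → no match
6 → no match
7 → match
8 → no match
9 → match
10 → no match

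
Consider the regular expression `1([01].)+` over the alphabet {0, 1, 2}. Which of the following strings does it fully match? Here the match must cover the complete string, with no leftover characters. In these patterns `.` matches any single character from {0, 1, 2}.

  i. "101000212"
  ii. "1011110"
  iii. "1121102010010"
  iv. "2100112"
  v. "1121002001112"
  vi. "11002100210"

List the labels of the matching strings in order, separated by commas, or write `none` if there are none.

i. "101000212" → match
ii. "1011110" → match
iii → match
iv. "2100112" → no match — must start with "1"
v → match
vi. "11002100210" → match

i, ii, iii, v, vi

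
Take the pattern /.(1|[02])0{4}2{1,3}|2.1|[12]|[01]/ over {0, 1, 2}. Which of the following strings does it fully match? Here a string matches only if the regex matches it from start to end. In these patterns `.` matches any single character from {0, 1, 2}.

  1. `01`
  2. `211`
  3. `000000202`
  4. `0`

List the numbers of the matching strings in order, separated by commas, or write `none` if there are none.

2, 4

1. `01` → no match
2. `211` → match
3. `000000202` → no match
4. `0` → match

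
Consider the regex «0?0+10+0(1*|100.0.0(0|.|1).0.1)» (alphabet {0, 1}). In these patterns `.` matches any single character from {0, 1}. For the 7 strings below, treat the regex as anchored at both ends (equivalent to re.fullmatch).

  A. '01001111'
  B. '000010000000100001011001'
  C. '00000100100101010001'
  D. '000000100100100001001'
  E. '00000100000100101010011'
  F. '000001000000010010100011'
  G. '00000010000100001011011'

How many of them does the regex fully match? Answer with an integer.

6

A → match
B → match
C → match
D → match
E → match
F → no match
G → match
Total matched: 6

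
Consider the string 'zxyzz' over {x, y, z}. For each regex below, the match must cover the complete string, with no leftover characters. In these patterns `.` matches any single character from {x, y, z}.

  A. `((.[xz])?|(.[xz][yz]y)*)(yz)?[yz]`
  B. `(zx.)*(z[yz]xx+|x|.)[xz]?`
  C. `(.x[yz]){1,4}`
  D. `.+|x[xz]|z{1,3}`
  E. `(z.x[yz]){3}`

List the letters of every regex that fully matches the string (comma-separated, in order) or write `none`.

A, B, D

A → match
B → match
C → no match
D → match
E → no match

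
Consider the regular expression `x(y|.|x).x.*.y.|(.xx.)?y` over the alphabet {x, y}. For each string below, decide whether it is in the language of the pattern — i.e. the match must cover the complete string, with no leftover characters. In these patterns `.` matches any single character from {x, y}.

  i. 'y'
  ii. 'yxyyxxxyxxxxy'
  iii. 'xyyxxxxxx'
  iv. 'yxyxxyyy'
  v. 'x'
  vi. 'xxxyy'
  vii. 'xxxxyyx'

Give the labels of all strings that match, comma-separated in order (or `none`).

i, vi, vii

i → match
ii → no match
iii → no match
iv → no match
v → no match
vi → match
vii → match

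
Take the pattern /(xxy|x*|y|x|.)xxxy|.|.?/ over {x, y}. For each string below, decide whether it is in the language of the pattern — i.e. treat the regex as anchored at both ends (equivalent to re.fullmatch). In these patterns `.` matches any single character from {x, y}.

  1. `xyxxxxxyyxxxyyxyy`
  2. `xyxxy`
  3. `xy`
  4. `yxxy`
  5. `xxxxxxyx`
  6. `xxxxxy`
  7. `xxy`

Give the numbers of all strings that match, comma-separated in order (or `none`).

1 → no match
2 → no match
3 → no match
4 → no match
5 → no match
6 → match
7 → no match

6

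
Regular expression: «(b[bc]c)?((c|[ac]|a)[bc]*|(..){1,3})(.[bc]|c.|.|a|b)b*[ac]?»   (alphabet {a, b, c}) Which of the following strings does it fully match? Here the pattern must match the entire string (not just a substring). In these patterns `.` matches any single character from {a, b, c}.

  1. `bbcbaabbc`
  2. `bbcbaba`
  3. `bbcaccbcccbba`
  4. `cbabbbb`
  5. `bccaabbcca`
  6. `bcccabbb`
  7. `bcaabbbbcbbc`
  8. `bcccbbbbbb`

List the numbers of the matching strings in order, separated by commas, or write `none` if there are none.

1, 2, 3, 4, 5, 6, 8

1 → match
2 → match
3 → match
4 → match
5 → match
6 → match
7 → no match
8 → match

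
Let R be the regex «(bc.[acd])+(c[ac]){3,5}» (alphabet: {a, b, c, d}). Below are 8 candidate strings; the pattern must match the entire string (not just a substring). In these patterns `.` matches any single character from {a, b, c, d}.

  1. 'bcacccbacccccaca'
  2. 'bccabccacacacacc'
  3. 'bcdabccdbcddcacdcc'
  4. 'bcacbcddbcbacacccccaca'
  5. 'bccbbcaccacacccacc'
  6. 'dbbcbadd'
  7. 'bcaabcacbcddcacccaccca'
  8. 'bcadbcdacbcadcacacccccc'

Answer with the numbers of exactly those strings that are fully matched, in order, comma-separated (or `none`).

2, 4, 7

1 → no match
2 → match
3 → no match
4 → match
5 → no match
6 → no match — must start with 'bc'
7 → match
8 → no match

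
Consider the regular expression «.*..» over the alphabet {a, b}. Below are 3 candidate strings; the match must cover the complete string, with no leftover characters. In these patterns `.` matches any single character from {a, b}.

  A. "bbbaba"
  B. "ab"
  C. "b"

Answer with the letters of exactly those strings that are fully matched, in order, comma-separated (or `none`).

A, B

A → match
B → match
C → no match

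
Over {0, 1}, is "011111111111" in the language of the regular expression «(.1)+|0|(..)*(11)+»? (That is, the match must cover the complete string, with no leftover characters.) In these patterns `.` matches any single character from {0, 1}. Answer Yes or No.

Yes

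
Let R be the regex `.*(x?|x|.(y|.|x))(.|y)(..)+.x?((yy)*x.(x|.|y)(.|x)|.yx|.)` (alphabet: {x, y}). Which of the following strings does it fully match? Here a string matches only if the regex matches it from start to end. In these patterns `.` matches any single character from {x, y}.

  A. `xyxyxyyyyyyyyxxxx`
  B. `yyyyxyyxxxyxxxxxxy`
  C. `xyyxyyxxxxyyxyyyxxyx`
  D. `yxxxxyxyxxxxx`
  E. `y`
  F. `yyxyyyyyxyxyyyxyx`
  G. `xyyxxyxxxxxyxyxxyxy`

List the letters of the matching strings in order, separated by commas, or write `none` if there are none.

A, B, C, D, F, G

A → match
B → match
C → match
D → match
E → no match
F → match
G → match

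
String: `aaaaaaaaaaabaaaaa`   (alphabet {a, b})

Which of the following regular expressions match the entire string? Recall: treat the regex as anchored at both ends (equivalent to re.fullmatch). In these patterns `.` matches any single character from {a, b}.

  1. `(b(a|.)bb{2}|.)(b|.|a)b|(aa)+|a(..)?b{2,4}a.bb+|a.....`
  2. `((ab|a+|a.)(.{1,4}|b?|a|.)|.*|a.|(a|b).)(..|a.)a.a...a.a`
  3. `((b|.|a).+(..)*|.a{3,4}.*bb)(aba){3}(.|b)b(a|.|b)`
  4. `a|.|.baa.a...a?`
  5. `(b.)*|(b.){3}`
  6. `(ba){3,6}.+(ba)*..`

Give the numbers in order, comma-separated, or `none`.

2

1 → no match
2 → match
3 → no match
4 → no match
5 → no match
6 → no match — must start with `ba`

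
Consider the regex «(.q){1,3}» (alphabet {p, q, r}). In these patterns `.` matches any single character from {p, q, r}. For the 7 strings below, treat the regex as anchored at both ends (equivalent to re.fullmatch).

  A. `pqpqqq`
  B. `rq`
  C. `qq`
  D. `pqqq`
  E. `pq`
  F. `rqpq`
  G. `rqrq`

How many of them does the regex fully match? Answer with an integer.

A → match
B → match
C → match
D → match
E → match
F → match
G → match
Total matched: 7

7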